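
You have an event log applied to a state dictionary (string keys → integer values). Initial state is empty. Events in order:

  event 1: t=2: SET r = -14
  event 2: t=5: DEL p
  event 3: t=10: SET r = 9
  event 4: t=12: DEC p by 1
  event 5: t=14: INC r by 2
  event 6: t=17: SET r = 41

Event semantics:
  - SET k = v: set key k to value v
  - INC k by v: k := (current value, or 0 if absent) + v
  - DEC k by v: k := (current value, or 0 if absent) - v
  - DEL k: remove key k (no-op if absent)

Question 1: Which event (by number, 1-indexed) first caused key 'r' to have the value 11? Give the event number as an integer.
Answer: 5

Derivation:
Looking for first event where r becomes 11:
  event 1: r = -14
  event 2: r = -14
  event 3: r = 9
  event 4: r = 9
  event 5: r 9 -> 11  <-- first match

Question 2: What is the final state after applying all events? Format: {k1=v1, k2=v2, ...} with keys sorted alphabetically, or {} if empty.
Answer: {p=-1, r=41}

Derivation:
  after event 1 (t=2: SET r = -14): {r=-14}
  after event 2 (t=5: DEL p): {r=-14}
  after event 3 (t=10: SET r = 9): {r=9}
  after event 4 (t=12: DEC p by 1): {p=-1, r=9}
  after event 5 (t=14: INC r by 2): {p=-1, r=11}
  after event 6 (t=17: SET r = 41): {p=-1, r=41}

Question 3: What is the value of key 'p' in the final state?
Answer: -1

Derivation:
Track key 'p' through all 6 events:
  event 1 (t=2: SET r = -14): p unchanged
  event 2 (t=5: DEL p): p (absent) -> (absent)
  event 3 (t=10: SET r = 9): p unchanged
  event 4 (t=12: DEC p by 1): p (absent) -> -1
  event 5 (t=14: INC r by 2): p unchanged
  event 6 (t=17: SET r = 41): p unchanged
Final: p = -1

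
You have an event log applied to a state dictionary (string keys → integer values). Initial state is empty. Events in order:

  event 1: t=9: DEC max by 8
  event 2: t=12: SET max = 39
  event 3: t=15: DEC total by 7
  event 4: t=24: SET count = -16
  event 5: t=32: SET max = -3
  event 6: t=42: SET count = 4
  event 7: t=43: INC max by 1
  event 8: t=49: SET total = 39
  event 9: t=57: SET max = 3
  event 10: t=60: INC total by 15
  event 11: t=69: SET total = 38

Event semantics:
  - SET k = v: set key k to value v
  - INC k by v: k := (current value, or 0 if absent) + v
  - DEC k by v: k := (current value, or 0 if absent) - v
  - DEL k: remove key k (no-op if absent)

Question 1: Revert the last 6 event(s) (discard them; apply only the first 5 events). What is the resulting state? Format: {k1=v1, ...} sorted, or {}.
Answer: {count=-16, max=-3, total=-7}

Derivation:
Keep first 5 events (discard last 6):
  after event 1 (t=9: DEC max by 8): {max=-8}
  after event 2 (t=12: SET max = 39): {max=39}
  after event 3 (t=15: DEC total by 7): {max=39, total=-7}
  after event 4 (t=24: SET count = -16): {count=-16, max=39, total=-7}
  after event 5 (t=32: SET max = -3): {count=-16, max=-3, total=-7}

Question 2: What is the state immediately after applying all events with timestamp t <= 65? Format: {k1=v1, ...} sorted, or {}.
Apply events with t <= 65 (10 events):
  after event 1 (t=9: DEC max by 8): {max=-8}
  after event 2 (t=12: SET max = 39): {max=39}
  after event 3 (t=15: DEC total by 7): {max=39, total=-7}
  after event 4 (t=24: SET count = -16): {count=-16, max=39, total=-7}
  after event 5 (t=32: SET max = -3): {count=-16, max=-3, total=-7}
  after event 6 (t=42: SET count = 4): {count=4, max=-3, total=-7}
  after event 7 (t=43: INC max by 1): {count=4, max=-2, total=-7}
  after event 8 (t=49: SET total = 39): {count=4, max=-2, total=39}
  after event 9 (t=57: SET max = 3): {count=4, max=3, total=39}
  after event 10 (t=60: INC total by 15): {count=4, max=3, total=54}

Answer: {count=4, max=3, total=54}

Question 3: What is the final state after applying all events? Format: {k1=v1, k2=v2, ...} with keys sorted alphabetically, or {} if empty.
Answer: {count=4, max=3, total=38}

Derivation:
  after event 1 (t=9: DEC max by 8): {max=-8}
  after event 2 (t=12: SET max = 39): {max=39}
  after event 3 (t=15: DEC total by 7): {max=39, total=-7}
  after event 4 (t=24: SET count = -16): {count=-16, max=39, total=-7}
  after event 5 (t=32: SET max = -3): {count=-16, max=-3, total=-7}
  after event 6 (t=42: SET count = 4): {count=4, max=-3, total=-7}
  after event 7 (t=43: INC max by 1): {count=4, max=-2, total=-7}
  after event 8 (t=49: SET total = 39): {count=4, max=-2, total=39}
  after event 9 (t=57: SET max = 3): {count=4, max=3, total=39}
  after event 10 (t=60: INC total by 15): {count=4, max=3, total=54}
  after event 11 (t=69: SET total = 38): {count=4, max=3, total=38}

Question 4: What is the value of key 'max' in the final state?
Answer: 3

Derivation:
Track key 'max' through all 11 events:
  event 1 (t=9: DEC max by 8): max (absent) -> -8
  event 2 (t=12: SET max = 39): max -8 -> 39
  event 3 (t=15: DEC total by 7): max unchanged
  event 4 (t=24: SET count = -16): max unchanged
  event 5 (t=32: SET max = -3): max 39 -> -3
  event 6 (t=42: SET count = 4): max unchanged
  event 7 (t=43: INC max by 1): max -3 -> -2
  event 8 (t=49: SET total = 39): max unchanged
  event 9 (t=57: SET max = 3): max -2 -> 3
  event 10 (t=60: INC total by 15): max unchanged
  event 11 (t=69: SET total = 38): max unchanged
Final: max = 3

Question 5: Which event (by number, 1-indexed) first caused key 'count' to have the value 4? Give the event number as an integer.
Answer: 6

Derivation:
Looking for first event where count becomes 4:
  event 4: count = -16
  event 5: count = -16
  event 6: count -16 -> 4  <-- first match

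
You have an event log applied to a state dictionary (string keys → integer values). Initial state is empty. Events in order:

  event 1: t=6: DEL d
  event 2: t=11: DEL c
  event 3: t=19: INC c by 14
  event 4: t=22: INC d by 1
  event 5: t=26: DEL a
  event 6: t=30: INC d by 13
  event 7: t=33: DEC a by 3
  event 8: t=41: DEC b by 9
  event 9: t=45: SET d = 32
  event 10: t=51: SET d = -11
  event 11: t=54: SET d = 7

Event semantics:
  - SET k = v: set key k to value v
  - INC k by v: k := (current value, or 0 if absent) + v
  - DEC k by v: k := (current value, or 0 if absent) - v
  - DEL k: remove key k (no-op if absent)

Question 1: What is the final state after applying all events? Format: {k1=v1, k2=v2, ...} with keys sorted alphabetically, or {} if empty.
Answer: {a=-3, b=-9, c=14, d=7}

Derivation:
  after event 1 (t=6: DEL d): {}
  after event 2 (t=11: DEL c): {}
  after event 3 (t=19: INC c by 14): {c=14}
  after event 4 (t=22: INC d by 1): {c=14, d=1}
  after event 5 (t=26: DEL a): {c=14, d=1}
  after event 6 (t=30: INC d by 13): {c=14, d=14}
  after event 7 (t=33: DEC a by 3): {a=-3, c=14, d=14}
  after event 8 (t=41: DEC b by 9): {a=-3, b=-9, c=14, d=14}
  after event 9 (t=45: SET d = 32): {a=-3, b=-9, c=14, d=32}
  after event 10 (t=51: SET d = -11): {a=-3, b=-9, c=14, d=-11}
  after event 11 (t=54: SET d = 7): {a=-3, b=-9, c=14, d=7}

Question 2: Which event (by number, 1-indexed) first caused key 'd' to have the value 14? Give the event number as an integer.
Answer: 6

Derivation:
Looking for first event where d becomes 14:
  event 4: d = 1
  event 5: d = 1
  event 6: d 1 -> 14  <-- first match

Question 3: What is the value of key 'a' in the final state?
Answer: -3

Derivation:
Track key 'a' through all 11 events:
  event 1 (t=6: DEL d): a unchanged
  event 2 (t=11: DEL c): a unchanged
  event 3 (t=19: INC c by 14): a unchanged
  event 4 (t=22: INC d by 1): a unchanged
  event 5 (t=26: DEL a): a (absent) -> (absent)
  event 6 (t=30: INC d by 13): a unchanged
  event 7 (t=33: DEC a by 3): a (absent) -> -3
  event 8 (t=41: DEC b by 9): a unchanged
  event 9 (t=45: SET d = 32): a unchanged
  event 10 (t=51: SET d = -11): a unchanged
  event 11 (t=54: SET d = 7): a unchanged
Final: a = -3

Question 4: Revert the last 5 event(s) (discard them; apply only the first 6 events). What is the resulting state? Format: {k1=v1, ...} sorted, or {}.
Answer: {c=14, d=14}

Derivation:
Keep first 6 events (discard last 5):
  after event 1 (t=6: DEL d): {}
  after event 2 (t=11: DEL c): {}
  after event 3 (t=19: INC c by 14): {c=14}
  after event 4 (t=22: INC d by 1): {c=14, d=1}
  after event 5 (t=26: DEL a): {c=14, d=1}
  after event 6 (t=30: INC d by 13): {c=14, d=14}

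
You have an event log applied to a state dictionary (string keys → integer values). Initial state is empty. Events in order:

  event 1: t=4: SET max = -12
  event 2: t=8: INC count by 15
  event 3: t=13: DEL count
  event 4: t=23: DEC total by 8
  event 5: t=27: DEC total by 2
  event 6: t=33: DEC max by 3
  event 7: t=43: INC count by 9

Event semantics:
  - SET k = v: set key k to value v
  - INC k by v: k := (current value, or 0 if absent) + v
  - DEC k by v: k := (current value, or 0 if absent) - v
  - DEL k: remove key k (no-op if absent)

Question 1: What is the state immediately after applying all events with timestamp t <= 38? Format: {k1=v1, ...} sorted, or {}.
Apply events with t <= 38 (6 events):
  after event 1 (t=4: SET max = -12): {max=-12}
  after event 2 (t=8: INC count by 15): {count=15, max=-12}
  after event 3 (t=13: DEL count): {max=-12}
  after event 4 (t=23: DEC total by 8): {max=-12, total=-8}
  after event 5 (t=27: DEC total by 2): {max=-12, total=-10}
  after event 6 (t=33: DEC max by 3): {max=-15, total=-10}

Answer: {max=-15, total=-10}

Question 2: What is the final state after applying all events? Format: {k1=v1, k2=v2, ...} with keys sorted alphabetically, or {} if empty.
Answer: {count=9, max=-15, total=-10}

Derivation:
  after event 1 (t=4: SET max = -12): {max=-12}
  after event 2 (t=8: INC count by 15): {count=15, max=-12}
  after event 3 (t=13: DEL count): {max=-12}
  after event 4 (t=23: DEC total by 8): {max=-12, total=-8}
  after event 5 (t=27: DEC total by 2): {max=-12, total=-10}
  after event 6 (t=33: DEC max by 3): {max=-15, total=-10}
  after event 7 (t=43: INC count by 9): {count=9, max=-15, total=-10}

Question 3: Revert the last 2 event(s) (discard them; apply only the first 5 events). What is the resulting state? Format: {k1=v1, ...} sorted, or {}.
Answer: {max=-12, total=-10}

Derivation:
Keep first 5 events (discard last 2):
  after event 1 (t=4: SET max = -12): {max=-12}
  after event 2 (t=8: INC count by 15): {count=15, max=-12}
  after event 3 (t=13: DEL count): {max=-12}
  after event 4 (t=23: DEC total by 8): {max=-12, total=-8}
  after event 5 (t=27: DEC total by 2): {max=-12, total=-10}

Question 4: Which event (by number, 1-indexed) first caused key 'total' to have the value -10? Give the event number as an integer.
Answer: 5

Derivation:
Looking for first event where total becomes -10:
  event 4: total = -8
  event 5: total -8 -> -10  <-- first match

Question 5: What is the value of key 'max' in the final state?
Track key 'max' through all 7 events:
  event 1 (t=4: SET max = -12): max (absent) -> -12
  event 2 (t=8: INC count by 15): max unchanged
  event 3 (t=13: DEL count): max unchanged
  event 4 (t=23: DEC total by 8): max unchanged
  event 5 (t=27: DEC total by 2): max unchanged
  event 6 (t=33: DEC max by 3): max -12 -> -15
  event 7 (t=43: INC count by 9): max unchanged
Final: max = -15

Answer: -15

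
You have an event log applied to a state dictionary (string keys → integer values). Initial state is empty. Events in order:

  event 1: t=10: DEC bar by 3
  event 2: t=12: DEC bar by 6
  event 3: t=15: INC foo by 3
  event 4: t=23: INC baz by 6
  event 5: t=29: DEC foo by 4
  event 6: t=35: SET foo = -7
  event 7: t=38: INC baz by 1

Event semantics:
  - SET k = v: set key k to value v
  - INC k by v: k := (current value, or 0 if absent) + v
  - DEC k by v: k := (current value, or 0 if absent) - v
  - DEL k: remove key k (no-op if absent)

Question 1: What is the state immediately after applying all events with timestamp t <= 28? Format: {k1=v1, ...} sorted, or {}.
Apply events with t <= 28 (4 events):
  after event 1 (t=10: DEC bar by 3): {bar=-3}
  after event 2 (t=12: DEC bar by 6): {bar=-9}
  after event 3 (t=15: INC foo by 3): {bar=-9, foo=3}
  after event 4 (t=23: INC baz by 6): {bar=-9, baz=6, foo=3}

Answer: {bar=-9, baz=6, foo=3}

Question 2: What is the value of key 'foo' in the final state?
Answer: -7

Derivation:
Track key 'foo' through all 7 events:
  event 1 (t=10: DEC bar by 3): foo unchanged
  event 2 (t=12: DEC bar by 6): foo unchanged
  event 3 (t=15: INC foo by 3): foo (absent) -> 3
  event 4 (t=23: INC baz by 6): foo unchanged
  event 5 (t=29: DEC foo by 4): foo 3 -> -1
  event 6 (t=35: SET foo = -7): foo -1 -> -7
  event 7 (t=38: INC baz by 1): foo unchanged
Final: foo = -7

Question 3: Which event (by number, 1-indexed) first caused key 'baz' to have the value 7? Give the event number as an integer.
Looking for first event where baz becomes 7:
  event 4: baz = 6
  event 5: baz = 6
  event 6: baz = 6
  event 7: baz 6 -> 7  <-- first match

Answer: 7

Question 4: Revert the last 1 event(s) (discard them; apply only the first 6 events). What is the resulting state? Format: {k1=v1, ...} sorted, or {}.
Keep first 6 events (discard last 1):
  after event 1 (t=10: DEC bar by 3): {bar=-3}
  after event 2 (t=12: DEC bar by 6): {bar=-9}
  after event 3 (t=15: INC foo by 3): {bar=-9, foo=3}
  after event 4 (t=23: INC baz by 6): {bar=-9, baz=6, foo=3}
  after event 5 (t=29: DEC foo by 4): {bar=-9, baz=6, foo=-1}
  after event 6 (t=35: SET foo = -7): {bar=-9, baz=6, foo=-7}

Answer: {bar=-9, baz=6, foo=-7}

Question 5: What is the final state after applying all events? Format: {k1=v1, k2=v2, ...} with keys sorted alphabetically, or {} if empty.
Answer: {bar=-9, baz=7, foo=-7}

Derivation:
  after event 1 (t=10: DEC bar by 3): {bar=-3}
  after event 2 (t=12: DEC bar by 6): {bar=-9}
  after event 3 (t=15: INC foo by 3): {bar=-9, foo=3}
  after event 4 (t=23: INC baz by 6): {bar=-9, baz=6, foo=3}
  after event 5 (t=29: DEC foo by 4): {bar=-9, baz=6, foo=-1}
  after event 6 (t=35: SET foo = -7): {bar=-9, baz=6, foo=-7}
  after event 7 (t=38: INC baz by 1): {bar=-9, baz=7, foo=-7}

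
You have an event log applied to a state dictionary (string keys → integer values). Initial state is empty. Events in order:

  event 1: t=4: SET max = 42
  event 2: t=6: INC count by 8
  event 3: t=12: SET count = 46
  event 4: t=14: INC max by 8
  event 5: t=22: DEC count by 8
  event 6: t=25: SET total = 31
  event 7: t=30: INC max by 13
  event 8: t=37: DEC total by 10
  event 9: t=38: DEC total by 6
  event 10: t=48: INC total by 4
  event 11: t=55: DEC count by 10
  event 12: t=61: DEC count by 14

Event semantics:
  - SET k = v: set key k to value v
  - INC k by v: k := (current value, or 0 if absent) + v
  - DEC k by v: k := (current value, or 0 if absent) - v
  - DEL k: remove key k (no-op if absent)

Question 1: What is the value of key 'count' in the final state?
Track key 'count' through all 12 events:
  event 1 (t=4: SET max = 42): count unchanged
  event 2 (t=6: INC count by 8): count (absent) -> 8
  event 3 (t=12: SET count = 46): count 8 -> 46
  event 4 (t=14: INC max by 8): count unchanged
  event 5 (t=22: DEC count by 8): count 46 -> 38
  event 6 (t=25: SET total = 31): count unchanged
  event 7 (t=30: INC max by 13): count unchanged
  event 8 (t=37: DEC total by 10): count unchanged
  event 9 (t=38: DEC total by 6): count unchanged
  event 10 (t=48: INC total by 4): count unchanged
  event 11 (t=55: DEC count by 10): count 38 -> 28
  event 12 (t=61: DEC count by 14): count 28 -> 14
Final: count = 14

Answer: 14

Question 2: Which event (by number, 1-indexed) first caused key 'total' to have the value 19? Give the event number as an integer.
Answer: 10

Derivation:
Looking for first event where total becomes 19:
  event 6: total = 31
  event 7: total = 31
  event 8: total = 21
  event 9: total = 15
  event 10: total 15 -> 19  <-- first match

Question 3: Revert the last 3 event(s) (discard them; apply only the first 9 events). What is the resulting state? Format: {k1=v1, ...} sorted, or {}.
Answer: {count=38, max=63, total=15}

Derivation:
Keep first 9 events (discard last 3):
  after event 1 (t=4: SET max = 42): {max=42}
  after event 2 (t=6: INC count by 8): {count=8, max=42}
  after event 3 (t=12: SET count = 46): {count=46, max=42}
  after event 4 (t=14: INC max by 8): {count=46, max=50}
  after event 5 (t=22: DEC count by 8): {count=38, max=50}
  after event 6 (t=25: SET total = 31): {count=38, max=50, total=31}
  after event 7 (t=30: INC max by 13): {count=38, max=63, total=31}
  after event 8 (t=37: DEC total by 10): {count=38, max=63, total=21}
  after event 9 (t=38: DEC total by 6): {count=38, max=63, total=15}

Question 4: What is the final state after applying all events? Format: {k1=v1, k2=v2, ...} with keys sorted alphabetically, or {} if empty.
Answer: {count=14, max=63, total=19}

Derivation:
  after event 1 (t=4: SET max = 42): {max=42}
  after event 2 (t=6: INC count by 8): {count=8, max=42}
  after event 3 (t=12: SET count = 46): {count=46, max=42}
  after event 4 (t=14: INC max by 8): {count=46, max=50}
  after event 5 (t=22: DEC count by 8): {count=38, max=50}
  after event 6 (t=25: SET total = 31): {count=38, max=50, total=31}
  after event 7 (t=30: INC max by 13): {count=38, max=63, total=31}
  after event 8 (t=37: DEC total by 10): {count=38, max=63, total=21}
  after event 9 (t=38: DEC total by 6): {count=38, max=63, total=15}
  after event 10 (t=48: INC total by 4): {count=38, max=63, total=19}
  after event 11 (t=55: DEC count by 10): {count=28, max=63, total=19}
  after event 12 (t=61: DEC count by 14): {count=14, max=63, total=19}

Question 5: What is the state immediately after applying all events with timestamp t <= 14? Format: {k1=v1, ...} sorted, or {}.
Apply events with t <= 14 (4 events):
  after event 1 (t=4: SET max = 42): {max=42}
  after event 2 (t=6: INC count by 8): {count=8, max=42}
  after event 3 (t=12: SET count = 46): {count=46, max=42}
  after event 4 (t=14: INC max by 8): {count=46, max=50}

Answer: {count=46, max=50}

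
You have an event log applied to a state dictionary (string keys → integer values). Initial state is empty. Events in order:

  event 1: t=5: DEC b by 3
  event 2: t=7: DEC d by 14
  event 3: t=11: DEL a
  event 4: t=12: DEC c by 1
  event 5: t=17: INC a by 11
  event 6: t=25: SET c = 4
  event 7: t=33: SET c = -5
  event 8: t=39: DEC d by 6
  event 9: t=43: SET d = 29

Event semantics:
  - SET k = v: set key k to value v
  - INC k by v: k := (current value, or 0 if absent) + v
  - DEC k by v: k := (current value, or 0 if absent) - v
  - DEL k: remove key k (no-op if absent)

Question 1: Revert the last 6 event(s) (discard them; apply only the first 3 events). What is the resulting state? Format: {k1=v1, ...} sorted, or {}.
Keep first 3 events (discard last 6):
  after event 1 (t=5: DEC b by 3): {b=-3}
  after event 2 (t=7: DEC d by 14): {b=-3, d=-14}
  after event 3 (t=11: DEL a): {b=-3, d=-14}

Answer: {b=-3, d=-14}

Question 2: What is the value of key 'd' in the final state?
Track key 'd' through all 9 events:
  event 1 (t=5: DEC b by 3): d unchanged
  event 2 (t=7: DEC d by 14): d (absent) -> -14
  event 3 (t=11: DEL a): d unchanged
  event 4 (t=12: DEC c by 1): d unchanged
  event 5 (t=17: INC a by 11): d unchanged
  event 6 (t=25: SET c = 4): d unchanged
  event 7 (t=33: SET c = -5): d unchanged
  event 8 (t=39: DEC d by 6): d -14 -> -20
  event 9 (t=43: SET d = 29): d -20 -> 29
Final: d = 29

Answer: 29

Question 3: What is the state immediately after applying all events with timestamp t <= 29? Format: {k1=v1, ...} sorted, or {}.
Answer: {a=11, b=-3, c=4, d=-14}

Derivation:
Apply events with t <= 29 (6 events):
  after event 1 (t=5: DEC b by 3): {b=-3}
  after event 2 (t=7: DEC d by 14): {b=-3, d=-14}
  after event 3 (t=11: DEL a): {b=-3, d=-14}
  after event 4 (t=12: DEC c by 1): {b=-3, c=-1, d=-14}
  after event 5 (t=17: INC a by 11): {a=11, b=-3, c=-1, d=-14}
  after event 6 (t=25: SET c = 4): {a=11, b=-3, c=4, d=-14}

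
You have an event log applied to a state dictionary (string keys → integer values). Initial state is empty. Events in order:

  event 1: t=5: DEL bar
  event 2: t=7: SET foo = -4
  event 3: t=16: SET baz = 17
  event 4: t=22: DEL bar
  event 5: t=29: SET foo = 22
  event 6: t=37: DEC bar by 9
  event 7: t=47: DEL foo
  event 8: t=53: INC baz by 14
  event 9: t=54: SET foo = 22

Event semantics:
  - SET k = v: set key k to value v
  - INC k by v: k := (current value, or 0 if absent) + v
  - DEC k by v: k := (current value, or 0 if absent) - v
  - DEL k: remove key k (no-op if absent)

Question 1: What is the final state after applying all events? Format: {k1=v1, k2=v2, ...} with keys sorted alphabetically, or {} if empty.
  after event 1 (t=5: DEL bar): {}
  after event 2 (t=7: SET foo = -4): {foo=-4}
  after event 3 (t=16: SET baz = 17): {baz=17, foo=-4}
  after event 4 (t=22: DEL bar): {baz=17, foo=-4}
  after event 5 (t=29: SET foo = 22): {baz=17, foo=22}
  after event 6 (t=37: DEC bar by 9): {bar=-9, baz=17, foo=22}
  after event 7 (t=47: DEL foo): {bar=-9, baz=17}
  after event 8 (t=53: INC baz by 14): {bar=-9, baz=31}
  after event 9 (t=54: SET foo = 22): {bar=-9, baz=31, foo=22}

Answer: {bar=-9, baz=31, foo=22}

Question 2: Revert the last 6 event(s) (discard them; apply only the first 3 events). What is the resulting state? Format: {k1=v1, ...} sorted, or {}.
Answer: {baz=17, foo=-4}

Derivation:
Keep first 3 events (discard last 6):
  after event 1 (t=5: DEL bar): {}
  after event 2 (t=7: SET foo = -4): {foo=-4}
  after event 3 (t=16: SET baz = 17): {baz=17, foo=-4}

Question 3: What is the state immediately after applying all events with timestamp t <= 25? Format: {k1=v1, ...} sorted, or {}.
Apply events with t <= 25 (4 events):
  after event 1 (t=5: DEL bar): {}
  after event 2 (t=7: SET foo = -4): {foo=-4}
  after event 3 (t=16: SET baz = 17): {baz=17, foo=-4}
  after event 4 (t=22: DEL bar): {baz=17, foo=-4}

Answer: {baz=17, foo=-4}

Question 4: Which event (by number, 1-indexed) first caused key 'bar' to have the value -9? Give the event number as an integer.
Looking for first event where bar becomes -9:
  event 6: bar (absent) -> -9  <-- first match

Answer: 6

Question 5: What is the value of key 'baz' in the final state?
Answer: 31

Derivation:
Track key 'baz' through all 9 events:
  event 1 (t=5: DEL bar): baz unchanged
  event 2 (t=7: SET foo = -4): baz unchanged
  event 3 (t=16: SET baz = 17): baz (absent) -> 17
  event 4 (t=22: DEL bar): baz unchanged
  event 5 (t=29: SET foo = 22): baz unchanged
  event 6 (t=37: DEC bar by 9): baz unchanged
  event 7 (t=47: DEL foo): baz unchanged
  event 8 (t=53: INC baz by 14): baz 17 -> 31
  event 9 (t=54: SET foo = 22): baz unchanged
Final: baz = 31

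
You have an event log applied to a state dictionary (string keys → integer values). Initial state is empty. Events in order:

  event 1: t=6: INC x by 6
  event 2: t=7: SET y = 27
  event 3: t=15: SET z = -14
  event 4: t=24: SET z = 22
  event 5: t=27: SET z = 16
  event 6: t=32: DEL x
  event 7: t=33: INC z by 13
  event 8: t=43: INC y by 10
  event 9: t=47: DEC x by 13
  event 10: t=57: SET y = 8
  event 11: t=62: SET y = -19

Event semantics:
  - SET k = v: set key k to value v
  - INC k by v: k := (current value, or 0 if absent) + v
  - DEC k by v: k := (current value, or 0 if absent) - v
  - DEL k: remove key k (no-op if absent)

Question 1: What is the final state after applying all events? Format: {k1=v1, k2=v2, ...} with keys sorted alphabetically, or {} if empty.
  after event 1 (t=6: INC x by 6): {x=6}
  after event 2 (t=7: SET y = 27): {x=6, y=27}
  after event 3 (t=15: SET z = -14): {x=6, y=27, z=-14}
  after event 4 (t=24: SET z = 22): {x=6, y=27, z=22}
  after event 5 (t=27: SET z = 16): {x=6, y=27, z=16}
  after event 6 (t=32: DEL x): {y=27, z=16}
  after event 7 (t=33: INC z by 13): {y=27, z=29}
  after event 8 (t=43: INC y by 10): {y=37, z=29}
  after event 9 (t=47: DEC x by 13): {x=-13, y=37, z=29}
  after event 10 (t=57: SET y = 8): {x=-13, y=8, z=29}
  after event 11 (t=62: SET y = -19): {x=-13, y=-19, z=29}

Answer: {x=-13, y=-19, z=29}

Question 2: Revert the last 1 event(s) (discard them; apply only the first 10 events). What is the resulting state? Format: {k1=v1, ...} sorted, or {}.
Answer: {x=-13, y=8, z=29}

Derivation:
Keep first 10 events (discard last 1):
  after event 1 (t=6: INC x by 6): {x=6}
  after event 2 (t=7: SET y = 27): {x=6, y=27}
  after event 3 (t=15: SET z = -14): {x=6, y=27, z=-14}
  after event 4 (t=24: SET z = 22): {x=6, y=27, z=22}
  after event 5 (t=27: SET z = 16): {x=6, y=27, z=16}
  after event 6 (t=32: DEL x): {y=27, z=16}
  after event 7 (t=33: INC z by 13): {y=27, z=29}
  after event 8 (t=43: INC y by 10): {y=37, z=29}
  after event 9 (t=47: DEC x by 13): {x=-13, y=37, z=29}
  after event 10 (t=57: SET y = 8): {x=-13, y=8, z=29}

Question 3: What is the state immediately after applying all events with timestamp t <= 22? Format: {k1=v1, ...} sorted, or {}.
Apply events with t <= 22 (3 events):
  after event 1 (t=6: INC x by 6): {x=6}
  after event 2 (t=7: SET y = 27): {x=6, y=27}
  after event 3 (t=15: SET z = -14): {x=6, y=27, z=-14}

Answer: {x=6, y=27, z=-14}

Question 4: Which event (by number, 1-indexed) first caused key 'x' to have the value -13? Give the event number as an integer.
Answer: 9

Derivation:
Looking for first event where x becomes -13:
  event 1: x = 6
  event 2: x = 6
  event 3: x = 6
  event 4: x = 6
  event 5: x = 6
  event 6: x = (absent)
  event 9: x (absent) -> -13  <-- first match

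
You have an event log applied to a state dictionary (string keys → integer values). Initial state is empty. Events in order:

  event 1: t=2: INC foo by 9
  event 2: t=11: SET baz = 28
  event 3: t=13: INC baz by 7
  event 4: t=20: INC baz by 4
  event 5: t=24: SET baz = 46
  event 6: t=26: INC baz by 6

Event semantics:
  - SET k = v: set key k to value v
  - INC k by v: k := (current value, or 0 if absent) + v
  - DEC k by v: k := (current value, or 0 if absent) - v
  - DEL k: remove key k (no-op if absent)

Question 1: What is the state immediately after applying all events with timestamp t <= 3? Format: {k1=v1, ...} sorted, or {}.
Answer: {foo=9}

Derivation:
Apply events with t <= 3 (1 events):
  after event 1 (t=2: INC foo by 9): {foo=9}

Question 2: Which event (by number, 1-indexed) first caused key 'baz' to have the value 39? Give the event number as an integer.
Answer: 4

Derivation:
Looking for first event where baz becomes 39:
  event 2: baz = 28
  event 3: baz = 35
  event 4: baz 35 -> 39  <-- first match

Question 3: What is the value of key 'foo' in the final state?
Answer: 9

Derivation:
Track key 'foo' through all 6 events:
  event 1 (t=2: INC foo by 9): foo (absent) -> 9
  event 2 (t=11: SET baz = 28): foo unchanged
  event 3 (t=13: INC baz by 7): foo unchanged
  event 4 (t=20: INC baz by 4): foo unchanged
  event 5 (t=24: SET baz = 46): foo unchanged
  event 6 (t=26: INC baz by 6): foo unchanged
Final: foo = 9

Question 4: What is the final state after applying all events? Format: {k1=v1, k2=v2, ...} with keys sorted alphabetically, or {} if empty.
Answer: {baz=52, foo=9}

Derivation:
  after event 1 (t=2: INC foo by 9): {foo=9}
  after event 2 (t=11: SET baz = 28): {baz=28, foo=9}
  after event 3 (t=13: INC baz by 7): {baz=35, foo=9}
  after event 4 (t=20: INC baz by 4): {baz=39, foo=9}
  after event 5 (t=24: SET baz = 46): {baz=46, foo=9}
  after event 6 (t=26: INC baz by 6): {baz=52, foo=9}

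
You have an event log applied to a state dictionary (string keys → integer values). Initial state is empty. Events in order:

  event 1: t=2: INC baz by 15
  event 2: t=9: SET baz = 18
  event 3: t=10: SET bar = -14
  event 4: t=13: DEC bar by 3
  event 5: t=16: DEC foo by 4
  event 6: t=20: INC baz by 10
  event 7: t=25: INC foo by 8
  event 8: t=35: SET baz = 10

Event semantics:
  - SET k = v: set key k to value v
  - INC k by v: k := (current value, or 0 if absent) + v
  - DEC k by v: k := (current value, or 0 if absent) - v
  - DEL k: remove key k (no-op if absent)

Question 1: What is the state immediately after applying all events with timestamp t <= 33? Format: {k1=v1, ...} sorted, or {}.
Apply events with t <= 33 (7 events):
  after event 1 (t=2: INC baz by 15): {baz=15}
  after event 2 (t=9: SET baz = 18): {baz=18}
  after event 3 (t=10: SET bar = -14): {bar=-14, baz=18}
  after event 4 (t=13: DEC bar by 3): {bar=-17, baz=18}
  after event 5 (t=16: DEC foo by 4): {bar=-17, baz=18, foo=-4}
  after event 6 (t=20: INC baz by 10): {bar=-17, baz=28, foo=-4}
  after event 7 (t=25: INC foo by 8): {bar=-17, baz=28, foo=4}

Answer: {bar=-17, baz=28, foo=4}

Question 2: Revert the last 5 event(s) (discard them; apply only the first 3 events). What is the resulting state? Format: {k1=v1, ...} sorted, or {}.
Keep first 3 events (discard last 5):
  after event 1 (t=2: INC baz by 15): {baz=15}
  after event 2 (t=9: SET baz = 18): {baz=18}
  after event 3 (t=10: SET bar = -14): {bar=-14, baz=18}

Answer: {bar=-14, baz=18}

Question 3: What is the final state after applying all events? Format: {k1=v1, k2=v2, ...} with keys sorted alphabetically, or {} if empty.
Answer: {bar=-17, baz=10, foo=4}

Derivation:
  after event 1 (t=2: INC baz by 15): {baz=15}
  after event 2 (t=9: SET baz = 18): {baz=18}
  after event 3 (t=10: SET bar = -14): {bar=-14, baz=18}
  after event 4 (t=13: DEC bar by 3): {bar=-17, baz=18}
  after event 5 (t=16: DEC foo by 4): {bar=-17, baz=18, foo=-4}
  after event 6 (t=20: INC baz by 10): {bar=-17, baz=28, foo=-4}
  after event 7 (t=25: INC foo by 8): {bar=-17, baz=28, foo=4}
  after event 8 (t=35: SET baz = 10): {bar=-17, baz=10, foo=4}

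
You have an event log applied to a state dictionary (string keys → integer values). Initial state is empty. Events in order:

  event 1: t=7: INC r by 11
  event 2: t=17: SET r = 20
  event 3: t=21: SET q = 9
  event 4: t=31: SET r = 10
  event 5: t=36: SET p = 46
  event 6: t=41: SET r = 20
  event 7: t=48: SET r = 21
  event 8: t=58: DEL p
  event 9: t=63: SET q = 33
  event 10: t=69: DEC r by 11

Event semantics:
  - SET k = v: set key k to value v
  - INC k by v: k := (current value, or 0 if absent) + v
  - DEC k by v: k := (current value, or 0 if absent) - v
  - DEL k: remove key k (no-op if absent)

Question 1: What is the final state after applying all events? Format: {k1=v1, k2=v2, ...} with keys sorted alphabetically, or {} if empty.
Answer: {q=33, r=10}

Derivation:
  after event 1 (t=7: INC r by 11): {r=11}
  after event 2 (t=17: SET r = 20): {r=20}
  after event 3 (t=21: SET q = 9): {q=9, r=20}
  after event 4 (t=31: SET r = 10): {q=9, r=10}
  after event 5 (t=36: SET p = 46): {p=46, q=9, r=10}
  after event 6 (t=41: SET r = 20): {p=46, q=9, r=20}
  after event 7 (t=48: SET r = 21): {p=46, q=9, r=21}
  after event 8 (t=58: DEL p): {q=9, r=21}
  after event 9 (t=63: SET q = 33): {q=33, r=21}
  after event 10 (t=69: DEC r by 11): {q=33, r=10}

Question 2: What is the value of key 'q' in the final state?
Answer: 33

Derivation:
Track key 'q' through all 10 events:
  event 1 (t=7: INC r by 11): q unchanged
  event 2 (t=17: SET r = 20): q unchanged
  event 3 (t=21: SET q = 9): q (absent) -> 9
  event 4 (t=31: SET r = 10): q unchanged
  event 5 (t=36: SET p = 46): q unchanged
  event 6 (t=41: SET r = 20): q unchanged
  event 7 (t=48: SET r = 21): q unchanged
  event 8 (t=58: DEL p): q unchanged
  event 9 (t=63: SET q = 33): q 9 -> 33
  event 10 (t=69: DEC r by 11): q unchanged
Final: q = 33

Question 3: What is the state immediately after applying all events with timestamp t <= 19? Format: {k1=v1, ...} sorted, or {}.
Apply events with t <= 19 (2 events):
  after event 1 (t=7: INC r by 11): {r=11}
  after event 2 (t=17: SET r = 20): {r=20}

Answer: {r=20}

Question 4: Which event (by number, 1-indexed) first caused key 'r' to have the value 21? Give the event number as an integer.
Looking for first event where r becomes 21:
  event 1: r = 11
  event 2: r = 20
  event 3: r = 20
  event 4: r = 10
  event 5: r = 10
  event 6: r = 20
  event 7: r 20 -> 21  <-- first match

Answer: 7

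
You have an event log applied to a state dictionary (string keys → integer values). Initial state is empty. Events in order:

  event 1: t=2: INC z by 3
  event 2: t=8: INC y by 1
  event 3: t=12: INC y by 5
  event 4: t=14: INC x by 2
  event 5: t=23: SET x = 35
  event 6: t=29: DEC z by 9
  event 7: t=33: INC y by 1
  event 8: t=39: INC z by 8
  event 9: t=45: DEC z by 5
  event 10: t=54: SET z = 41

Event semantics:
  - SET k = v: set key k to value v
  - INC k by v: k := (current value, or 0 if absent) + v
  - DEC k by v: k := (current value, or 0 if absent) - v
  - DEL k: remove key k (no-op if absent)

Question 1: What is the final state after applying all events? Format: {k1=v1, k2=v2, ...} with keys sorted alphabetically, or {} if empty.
  after event 1 (t=2: INC z by 3): {z=3}
  after event 2 (t=8: INC y by 1): {y=1, z=3}
  after event 3 (t=12: INC y by 5): {y=6, z=3}
  after event 4 (t=14: INC x by 2): {x=2, y=6, z=3}
  after event 5 (t=23: SET x = 35): {x=35, y=6, z=3}
  after event 6 (t=29: DEC z by 9): {x=35, y=6, z=-6}
  after event 7 (t=33: INC y by 1): {x=35, y=7, z=-6}
  after event 8 (t=39: INC z by 8): {x=35, y=7, z=2}
  after event 9 (t=45: DEC z by 5): {x=35, y=7, z=-3}
  after event 10 (t=54: SET z = 41): {x=35, y=7, z=41}

Answer: {x=35, y=7, z=41}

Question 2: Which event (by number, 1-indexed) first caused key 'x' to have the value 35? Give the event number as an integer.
Looking for first event where x becomes 35:
  event 4: x = 2
  event 5: x 2 -> 35  <-- first match

Answer: 5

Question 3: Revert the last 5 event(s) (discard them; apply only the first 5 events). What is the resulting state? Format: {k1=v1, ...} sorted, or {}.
Keep first 5 events (discard last 5):
  after event 1 (t=2: INC z by 3): {z=3}
  after event 2 (t=8: INC y by 1): {y=1, z=3}
  after event 3 (t=12: INC y by 5): {y=6, z=3}
  after event 4 (t=14: INC x by 2): {x=2, y=6, z=3}
  after event 5 (t=23: SET x = 35): {x=35, y=6, z=3}

Answer: {x=35, y=6, z=3}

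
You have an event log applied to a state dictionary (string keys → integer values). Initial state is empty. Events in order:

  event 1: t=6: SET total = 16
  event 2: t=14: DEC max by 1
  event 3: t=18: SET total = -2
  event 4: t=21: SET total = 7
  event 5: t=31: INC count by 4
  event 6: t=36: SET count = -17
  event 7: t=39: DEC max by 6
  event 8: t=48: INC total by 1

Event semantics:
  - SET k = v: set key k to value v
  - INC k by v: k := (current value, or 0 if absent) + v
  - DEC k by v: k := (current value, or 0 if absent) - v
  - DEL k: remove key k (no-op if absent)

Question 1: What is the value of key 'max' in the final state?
Answer: -7

Derivation:
Track key 'max' through all 8 events:
  event 1 (t=6: SET total = 16): max unchanged
  event 2 (t=14: DEC max by 1): max (absent) -> -1
  event 3 (t=18: SET total = -2): max unchanged
  event 4 (t=21: SET total = 7): max unchanged
  event 5 (t=31: INC count by 4): max unchanged
  event 6 (t=36: SET count = -17): max unchanged
  event 7 (t=39: DEC max by 6): max -1 -> -7
  event 8 (t=48: INC total by 1): max unchanged
Final: max = -7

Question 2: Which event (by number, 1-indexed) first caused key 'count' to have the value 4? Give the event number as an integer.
Looking for first event where count becomes 4:
  event 5: count (absent) -> 4  <-- first match

Answer: 5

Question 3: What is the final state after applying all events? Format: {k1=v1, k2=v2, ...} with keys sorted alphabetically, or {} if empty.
  after event 1 (t=6: SET total = 16): {total=16}
  after event 2 (t=14: DEC max by 1): {max=-1, total=16}
  after event 3 (t=18: SET total = -2): {max=-1, total=-2}
  after event 4 (t=21: SET total = 7): {max=-1, total=7}
  after event 5 (t=31: INC count by 4): {count=4, max=-1, total=7}
  after event 6 (t=36: SET count = -17): {count=-17, max=-1, total=7}
  after event 7 (t=39: DEC max by 6): {count=-17, max=-7, total=7}
  after event 8 (t=48: INC total by 1): {count=-17, max=-7, total=8}

Answer: {count=-17, max=-7, total=8}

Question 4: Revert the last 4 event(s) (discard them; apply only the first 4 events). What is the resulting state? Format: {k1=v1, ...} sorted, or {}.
Keep first 4 events (discard last 4):
  after event 1 (t=6: SET total = 16): {total=16}
  after event 2 (t=14: DEC max by 1): {max=-1, total=16}
  after event 3 (t=18: SET total = -2): {max=-1, total=-2}
  after event 4 (t=21: SET total = 7): {max=-1, total=7}

Answer: {max=-1, total=7}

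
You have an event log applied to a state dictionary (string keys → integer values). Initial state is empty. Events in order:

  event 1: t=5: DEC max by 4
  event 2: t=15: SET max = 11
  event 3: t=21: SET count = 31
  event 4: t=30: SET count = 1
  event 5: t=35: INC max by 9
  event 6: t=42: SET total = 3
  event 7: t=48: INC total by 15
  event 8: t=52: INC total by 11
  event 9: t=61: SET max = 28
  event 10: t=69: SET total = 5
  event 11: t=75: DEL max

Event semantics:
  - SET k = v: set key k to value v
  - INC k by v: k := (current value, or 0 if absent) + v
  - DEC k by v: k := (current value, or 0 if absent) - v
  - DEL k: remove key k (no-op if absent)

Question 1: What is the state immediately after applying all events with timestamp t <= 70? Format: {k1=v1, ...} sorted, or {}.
Apply events with t <= 70 (10 events):
  after event 1 (t=5: DEC max by 4): {max=-4}
  after event 2 (t=15: SET max = 11): {max=11}
  after event 3 (t=21: SET count = 31): {count=31, max=11}
  after event 4 (t=30: SET count = 1): {count=1, max=11}
  after event 5 (t=35: INC max by 9): {count=1, max=20}
  after event 6 (t=42: SET total = 3): {count=1, max=20, total=3}
  after event 7 (t=48: INC total by 15): {count=1, max=20, total=18}
  after event 8 (t=52: INC total by 11): {count=1, max=20, total=29}
  after event 9 (t=61: SET max = 28): {count=1, max=28, total=29}
  after event 10 (t=69: SET total = 5): {count=1, max=28, total=5}

Answer: {count=1, max=28, total=5}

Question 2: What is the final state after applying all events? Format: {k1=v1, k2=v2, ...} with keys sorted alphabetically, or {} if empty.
  after event 1 (t=5: DEC max by 4): {max=-4}
  after event 2 (t=15: SET max = 11): {max=11}
  after event 3 (t=21: SET count = 31): {count=31, max=11}
  after event 4 (t=30: SET count = 1): {count=1, max=11}
  after event 5 (t=35: INC max by 9): {count=1, max=20}
  after event 6 (t=42: SET total = 3): {count=1, max=20, total=3}
  after event 7 (t=48: INC total by 15): {count=1, max=20, total=18}
  after event 8 (t=52: INC total by 11): {count=1, max=20, total=29}
  after event 9 (t=61: SET max = 28): {count=1, max=28, total=29}
  after event 10 (t=69: SET total = 5): {count=1, max=28, total=5}
  after event 11 (t=75: DEL max): {count=1, total=5}

Answer: {count=1, total=5}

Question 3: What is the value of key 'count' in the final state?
Answer: 1

Derivation:
Track key 'count' through all 11 events:
  event 1 (t=5: DEC max by 4): count unchanged
  event 2 (t=15: SET max = 11): count unchanged
  event 3 (t=21: SET count = 31): count (absent) -> 31
  event 4 (t=30: SET count = 1): count 31 -> 1
  event 5 (t=35: INC max by 9): count unchanged
  event 6 (t=42: SET total = 3): count unchanged
  event 7 (t=48: INC total by 15): count unchanged
  event 8 (t=52: INC total by 11): count unchanged
  event 9 (t=61: SET max = 28): count unchanged
  event 10 (t=69: SET total = 5): count unchanged
  event 11 (t=75: DEL max): count unchanged
Final: count = 1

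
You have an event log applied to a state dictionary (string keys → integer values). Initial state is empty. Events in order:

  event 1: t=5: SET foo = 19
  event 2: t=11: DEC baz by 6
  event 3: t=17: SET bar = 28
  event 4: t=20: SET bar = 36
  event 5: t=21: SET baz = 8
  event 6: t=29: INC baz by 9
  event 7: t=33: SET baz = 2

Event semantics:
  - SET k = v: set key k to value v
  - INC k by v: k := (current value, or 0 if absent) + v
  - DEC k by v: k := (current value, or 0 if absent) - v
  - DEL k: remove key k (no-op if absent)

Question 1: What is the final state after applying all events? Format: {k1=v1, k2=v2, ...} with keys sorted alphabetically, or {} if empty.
Answer: {bar=36, baz=2, foo=19}

Derivation:
  after event 1 (t=5: SET foo = 19): {foo=19}
  after event 2 (t=11: DEC baz by 6): {baz=-6, foo=19}
  after event 3 (t=17: SET bar = 28): {bar=28, baz=-6, foo=19}
  after event 4 (t=20: SET bar = 36): {bar=36, baz=-6, foo=19}
  after event 5 (t=21: SET baz = 8): {bar=36, baz=8, foo=19}
  after event 6 (t=29: INC baz by 9): {bar=36, baz=17, foo=19}
  after event 7 (t=33: SET baz = 2): {bar=36, baz=2, foo=19}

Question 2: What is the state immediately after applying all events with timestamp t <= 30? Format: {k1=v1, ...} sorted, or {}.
Answer: {bar=36, baz=17, foo=19}

Derivation:
Apply events with t <= 30 (6 events):
  after event 1 (t=5: SET foo = 19): {foo=19}
  after event 2 (t=11: DEC baz by 6): {baz=-6, foo=19}
  after event 3 (t=17: SET bar = 28): {bar=28, baz=-6, foo=19}
  after event 4 (t=20: SET bar = 36): {bar=36, baz=-6, foo=19}
  after event 5 (t=21: SET baz = 8): {bar=36, baz=8, foo=19}
  after event 6 (t=29: INC baz by 9): {bar=36, baz=17, foo=19}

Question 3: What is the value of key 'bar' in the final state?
Answer: 36

Derivation:
Track key 'bar' through all 7 events:
  event 1 (t=5: SET foo = 19): bar unchanged
  event 2 (t=11: DEC baz by 6): bar unchanged
  event 3 (t=17: SET bar = 28): bar (absent) -> 28
  event 4 (t=20: SET bar = 36): bar 28 -> 36
  event 5 (t=21: SET baz = 8): bar unchanged
  event 6 (t=29: INC baz by 9): bar unchanged
  event 7 (t=33: SET baz = 2): bar unchanged
Final: bar = 36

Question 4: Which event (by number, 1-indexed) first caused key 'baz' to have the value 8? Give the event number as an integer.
Looking for first event where baz becomes 8:
  event 2: baz = -6
  event 3: baz = -6
  event 4: baz = -6
  event 5: baz -6 -> 8  <-- first match

Answer: 5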